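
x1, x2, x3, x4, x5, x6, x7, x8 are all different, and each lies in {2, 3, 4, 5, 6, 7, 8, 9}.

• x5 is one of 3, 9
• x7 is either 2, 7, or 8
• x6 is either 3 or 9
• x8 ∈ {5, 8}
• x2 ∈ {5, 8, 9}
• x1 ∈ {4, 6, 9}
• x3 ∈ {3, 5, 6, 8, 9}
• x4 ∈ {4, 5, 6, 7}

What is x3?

6

The 8 variables together cover exactly {2, 3, 4, 5, 6, 7, 8, 9} — 8 values for 8 variables — and 2 appears only in x7's list, so x7 = 2.
The 7 still-open variables draw from only 7 values {3, 4, 5, 6, 7, 8, 9}, so each is used; only x4 can be 7, hence x4 = 7.
The 6 still-open variables together cover exactly {3, 4, 5, 6, 8, 9} — 6 values for 6 variables — and 4 appears only in x1's list, so x1 = 4.
The 5 still-open variables draw from only 5 values {3, 5, 6, 8, 9}, so each is used; only x3 can be 6, hence x3 = 6.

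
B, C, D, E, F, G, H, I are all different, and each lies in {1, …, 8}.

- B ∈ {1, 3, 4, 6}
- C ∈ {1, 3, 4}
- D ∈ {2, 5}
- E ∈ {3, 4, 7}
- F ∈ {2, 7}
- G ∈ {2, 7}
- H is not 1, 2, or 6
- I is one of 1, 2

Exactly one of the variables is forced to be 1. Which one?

I

The 8 variables together cover exactly {1, 2, 3, 4, 5, 6, 7, 8} — 8 values for 8 variables — and 6 appears only in B's list, so B = 6.
The 7 still-open variables draw from only 7 values {1, 2, 3, 4, 5, 7, 8}, so each is used; only H can be 8, hence H = 8.
The 6 still-open variables together cover exactly {1, 2, 3, 4, 5, 7} — 6 values for 6 variables — and 5 appears only in D's list, so D = 5.
The 2 variables F and G are confined to {2, 7}, which locks those values in; drop them from E, I.
So 1 goes to I.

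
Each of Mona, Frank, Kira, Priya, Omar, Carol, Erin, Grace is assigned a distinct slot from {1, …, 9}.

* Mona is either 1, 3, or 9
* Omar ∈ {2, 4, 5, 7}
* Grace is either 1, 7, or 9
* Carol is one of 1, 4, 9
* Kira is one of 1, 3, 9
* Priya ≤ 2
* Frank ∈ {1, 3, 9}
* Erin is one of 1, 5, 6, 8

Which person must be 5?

Mona, Frank, Kira between them cover only {1, 3, 9} — a naked triple. Remove those values from Priya, Carol, Erin, Grace.
Priya must be 2 (only option left). Eliminate 2 elsewhere: Omar.
That leaves Carol = 4. Remove 4 from Omar.
Grace must be 7 (only option left). Remove 7 from Omar.
So 5 goes to Omar.

Omar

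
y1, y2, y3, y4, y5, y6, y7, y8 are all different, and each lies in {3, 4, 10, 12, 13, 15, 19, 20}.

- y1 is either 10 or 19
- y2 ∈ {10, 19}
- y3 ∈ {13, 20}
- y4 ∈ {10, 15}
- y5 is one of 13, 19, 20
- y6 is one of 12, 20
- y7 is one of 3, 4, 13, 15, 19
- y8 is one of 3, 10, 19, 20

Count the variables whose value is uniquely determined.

Among the 8 variables, 4 fits only y7 (and all 8 values in {3, 4, 10, 12, 13, 15, 19, 20} must be used), so y7 = 4.
The 7 still-open variables draw from only 7 values {3, 10, 12, 13, 15, 19, 20}, so each is used; only y8 can be 3, hence y8 = 3.
Among the 6 still-open variables, 12 fits only y6 (and all 6 values in {10, 12, 13, 15, 19, 20} must be used), so y6 = 12.
Among the 5 still-open variables, 15 fits only y4 (and all 5 values in {10, 13, 15, 19, 20} must be used), so y4 = 15.
y1 and y2 share exactly the 2 values {10, 19}; by pigeonhole those values go to them, so strike 10, 19 from y5.
Determined: y4=15, y6=12, y7=4, y8=3. The other variables each still have more than one consistent value. That makes 4.

4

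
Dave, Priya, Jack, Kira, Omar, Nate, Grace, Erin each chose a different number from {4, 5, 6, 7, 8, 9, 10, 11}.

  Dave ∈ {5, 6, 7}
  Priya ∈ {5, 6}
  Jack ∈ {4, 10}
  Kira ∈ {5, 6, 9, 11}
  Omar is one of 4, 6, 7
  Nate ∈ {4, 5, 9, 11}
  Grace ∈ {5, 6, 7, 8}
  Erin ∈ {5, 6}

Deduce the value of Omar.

The 8 variables draw from only 8 values {4, 5, 6, 7, 8, 9, 10, 11}, so each is used; only Grace can be 8, hence Grace = 8.
The 7 still-open variables draw from only 7 values {4, 5, 6, 7, 9, 10, 11}, so each is used; only Jack can be 10, hence Jack = 10.
The 2 variables Priya and Erin are confined to {5, 6}, which locks those values in; drop them from Dave, Kira, Omar, Nate.
Dave has just one choice, so Dave = 7. Strike 7 from Omar.
So Omar = 4.

4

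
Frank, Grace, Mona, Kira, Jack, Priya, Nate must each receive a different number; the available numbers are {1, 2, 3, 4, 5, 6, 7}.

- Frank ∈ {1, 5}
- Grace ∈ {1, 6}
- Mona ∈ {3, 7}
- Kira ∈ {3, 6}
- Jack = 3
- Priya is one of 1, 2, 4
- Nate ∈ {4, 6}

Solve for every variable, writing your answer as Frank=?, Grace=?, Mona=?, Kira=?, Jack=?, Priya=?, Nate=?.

Frank=5, Grace=1, Mona=7, Kira=6, Jack=3, Priya=2, Nate=4

Jack must be 3 (only option left). Eliminate 3 elsewhere: Mona, Kira.
Mona has just one choice, so Mona = 7.
Kira has just one choice, so Kira = 6. Strike 6 from Grace, Nate.
Nate has just one choice, so Nate = 4. Strike 4 from Priya.
Grace has just one choice, so Grace = 1. Eliminate 1 elsewhere: Frank, Priya.
That leaves Priya = 2.
That leaves Frank = 5.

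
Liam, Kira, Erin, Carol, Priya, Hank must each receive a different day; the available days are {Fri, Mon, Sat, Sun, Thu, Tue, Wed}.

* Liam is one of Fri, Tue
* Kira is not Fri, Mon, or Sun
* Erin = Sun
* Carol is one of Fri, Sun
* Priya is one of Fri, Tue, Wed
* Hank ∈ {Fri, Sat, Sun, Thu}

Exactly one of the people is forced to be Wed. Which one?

Priya

Erin has just one choice, so Erin = Sun. Remove Sun from Carol, Hank.
Carol's domain is down to {Fri}, so Carol = Fri. So Liam, Priya, Hank can't be Fri.
Liam has just one choice, so Liam = Tue. Eliminate Tue elsewhere: Kira, Priya.
So Wed goes to Priya.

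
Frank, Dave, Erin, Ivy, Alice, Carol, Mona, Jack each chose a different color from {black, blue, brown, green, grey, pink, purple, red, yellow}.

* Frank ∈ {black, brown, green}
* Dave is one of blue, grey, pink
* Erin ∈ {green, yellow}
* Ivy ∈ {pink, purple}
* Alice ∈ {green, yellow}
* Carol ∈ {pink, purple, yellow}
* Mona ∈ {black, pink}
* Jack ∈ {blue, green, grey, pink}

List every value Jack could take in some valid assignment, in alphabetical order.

The 8 variables together cover exactly {black, blue, brown, green, grey, pink, purple, yellow} — 8 values for 8 variables — and brown appears only in Frank's list, so Frank = brown.
The 7 still-open variables together cover exactly {black, blue, green, grey, pink, purple, yellow} — 7 values for 7 variables — and black appears only in Mona's list, so Mona = black.
The 2 variables Erin and Alice are confined to {green, yellow}, which locks those values in; drop them from Carol, Jack.
Ivy and Carol between them cover only {pink, purple} — a naked pair. Remove those values from Dave, Jack.
No further eliminations apply; Jack can still be any of blue, grey.

blue, grey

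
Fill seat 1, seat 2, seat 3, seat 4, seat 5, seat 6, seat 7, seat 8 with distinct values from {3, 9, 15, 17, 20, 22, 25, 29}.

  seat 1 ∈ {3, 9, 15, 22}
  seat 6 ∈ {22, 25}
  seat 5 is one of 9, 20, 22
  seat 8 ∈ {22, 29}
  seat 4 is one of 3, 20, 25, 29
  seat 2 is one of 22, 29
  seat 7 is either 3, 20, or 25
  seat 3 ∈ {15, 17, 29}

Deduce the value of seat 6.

Among the 8 variables, 17 fits only seat 3 (and all 8 values in {3, 9, 15, 17, 20, 22, 25, 29} must be used), so seat 3 = 17.
The 7 still-open variables draw from only 7 values {3, 9, 15, 20, 22, 25, 29}, so each is used; only seat 1 can be 15, hence seat 1 = 15.
The 6 still-open variables together cover exactly {3, 9, 20, 22, 25, 29} — 6 values for 6 variables — and 9 appears only in seat 5's list, so seat 5 = 9.
seat 2 and seat 8 share exactly the 2 values {22, 29}; by pigeonhole those values go to them, so strike 22, 29 from seat 4, seat 6.
So seat 6 = 25.

25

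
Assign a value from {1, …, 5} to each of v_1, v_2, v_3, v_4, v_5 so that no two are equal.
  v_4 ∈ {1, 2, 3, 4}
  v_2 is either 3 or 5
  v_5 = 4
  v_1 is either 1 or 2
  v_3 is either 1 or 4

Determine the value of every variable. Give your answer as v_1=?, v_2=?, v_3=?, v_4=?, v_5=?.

v_1=2, v_2=5, v_3=1, v_4=3, v_5=4

v_5 has just one choice, so v_5 = 4. So v_3, v_4 can't be 4.
v_3 has just one choice, so v_3 = 1. Strike 1 from v_1, v_4.
That leaves v_1 = 2. Remove 2 from v_4.
That leaves v_4 = 3. Strike 3 from v_2.
That leaves v_2 = 5.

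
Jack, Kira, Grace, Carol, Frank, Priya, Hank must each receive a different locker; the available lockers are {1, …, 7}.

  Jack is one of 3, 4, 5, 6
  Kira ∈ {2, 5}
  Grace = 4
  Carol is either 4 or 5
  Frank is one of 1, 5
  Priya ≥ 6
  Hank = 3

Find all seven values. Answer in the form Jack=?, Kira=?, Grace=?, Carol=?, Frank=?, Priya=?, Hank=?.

Jack=6, Kira=2, Grace=4, Carol=5, Frank=1, Priya=7, Hank=3

Grace's domain is down to {4}, so Grace = 4. So Jack, Carol can't be 4.
Carol has just one choice, so Carol = 5. Remove 5 from Jack, Kira, Frank.
That leaves Frank = 1.
Hank has just one choice, so Hank = 3. Remove 3 from Jack.
Jack must be 6 (only option left). Strike 6 from Priya.
Kira's domain is down to {2}, so Kira = 2.
Priya must be 7 (only option left).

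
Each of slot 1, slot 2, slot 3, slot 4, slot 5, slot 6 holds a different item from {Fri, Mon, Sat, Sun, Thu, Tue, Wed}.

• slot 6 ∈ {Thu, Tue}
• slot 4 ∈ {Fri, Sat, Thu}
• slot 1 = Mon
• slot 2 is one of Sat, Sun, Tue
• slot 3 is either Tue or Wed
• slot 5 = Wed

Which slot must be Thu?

slot 6

slot 1 must be Mon (only option left).
slot 5 must be Wed (only option left). Eliminate Wed elsewhere: slot 3.
That leaves slot 3 = Tue. Remove Tue from slot 2, slot 6.
So Thu goes to slot 6.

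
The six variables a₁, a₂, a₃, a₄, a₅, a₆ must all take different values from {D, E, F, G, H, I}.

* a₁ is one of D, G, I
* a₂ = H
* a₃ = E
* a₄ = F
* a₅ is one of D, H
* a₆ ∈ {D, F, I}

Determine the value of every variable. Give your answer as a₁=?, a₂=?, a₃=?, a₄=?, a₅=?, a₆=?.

a₂'s domain is down to {H}, so a₂ = H. So a₅ can't be H.
a₃ must be E (only option left).
That leaves a₄ = F. Remove F from a₆.
a₅ must be D (only option left). So a₁, a₆ can't be D.
a₆ has just one choice, so a₆ = I. Strike I from a₁.
a₁'s domain is down to {G}, so a₁ = G.

a₁=G, a₂=H, a₃=E, a₄=F, a₅=D, a₆=I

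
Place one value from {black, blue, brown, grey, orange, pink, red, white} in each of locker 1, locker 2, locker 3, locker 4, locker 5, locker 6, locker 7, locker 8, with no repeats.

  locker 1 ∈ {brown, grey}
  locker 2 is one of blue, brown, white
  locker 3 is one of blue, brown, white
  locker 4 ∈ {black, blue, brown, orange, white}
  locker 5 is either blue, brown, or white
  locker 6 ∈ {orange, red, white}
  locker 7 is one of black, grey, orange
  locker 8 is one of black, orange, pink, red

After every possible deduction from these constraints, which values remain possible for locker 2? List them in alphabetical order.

The 8 variables together cover exactly {black, blue, brown, grey, orange, pink, red, white} — 8 values for 8 variables — and pink appears only in locker 8's list, so locker 8 = pink.
The 7 still-open variables together cover exactly {black, blue, brown, grey, orange, red, white} — 7 values for 7 variables — and red appears only in locker 6's list, so locker 6 = red.
locker 2, locker 3, locker 5 share exactly the 3 values {blue, brown, white}; by pigeonhole those values go to them, so strike blue, brown, white from locker 1, locker 4.
locker 1 must be grey (only option left). So locker 7 can't be grey.
No further eliminations apply; locker 2 can still be any of blue, brown, white.

blue, brown, white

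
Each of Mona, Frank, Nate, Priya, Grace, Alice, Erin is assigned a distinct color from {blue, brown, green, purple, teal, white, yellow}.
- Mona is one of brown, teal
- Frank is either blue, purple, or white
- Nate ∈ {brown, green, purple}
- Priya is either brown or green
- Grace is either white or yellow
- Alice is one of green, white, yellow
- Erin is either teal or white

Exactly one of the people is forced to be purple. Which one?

Nate

The 7 variables together cover exactly {blue, brown, green, purple, teal, white, yellow} — 7 values for 7 variables — and blue appears only in Frank's list, so Frank = blue.
The 6 still-open variables together cover exactly {brown, green, purple, teal, white, yellow} — 6 values for 6 variables — and purple appears only in Nate's list, so Nate = purple.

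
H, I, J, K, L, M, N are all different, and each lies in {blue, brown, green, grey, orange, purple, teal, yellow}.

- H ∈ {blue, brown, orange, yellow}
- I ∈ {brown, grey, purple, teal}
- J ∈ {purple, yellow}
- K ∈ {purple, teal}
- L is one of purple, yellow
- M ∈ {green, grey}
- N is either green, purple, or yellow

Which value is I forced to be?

brown

J and L share exactly the 2 values {purple, yellow}; by pigeonhole those values go to them, so strike purple, yellow from H, I, K, N.
K has just one choice, so K = teal. Remove teal from I.
That leaves N = green. Eliminate green elsewhere: M.
M must be grey (only option left). Eliminate grey elsewhere: I.
So I = brown.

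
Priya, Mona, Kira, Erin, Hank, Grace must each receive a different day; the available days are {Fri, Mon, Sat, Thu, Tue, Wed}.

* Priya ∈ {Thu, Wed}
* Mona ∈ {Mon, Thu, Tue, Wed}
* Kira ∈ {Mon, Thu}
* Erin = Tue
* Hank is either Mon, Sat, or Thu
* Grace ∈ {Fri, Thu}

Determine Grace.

Erin must be Tue (only option left). Strike Tue from Mona.
The 5 still-open variables draw from only 5 values {Fri, Mon, Sat, Thu, Wed}, so each is used; only Grace can be Fri, hence Grace = Fri.

Fri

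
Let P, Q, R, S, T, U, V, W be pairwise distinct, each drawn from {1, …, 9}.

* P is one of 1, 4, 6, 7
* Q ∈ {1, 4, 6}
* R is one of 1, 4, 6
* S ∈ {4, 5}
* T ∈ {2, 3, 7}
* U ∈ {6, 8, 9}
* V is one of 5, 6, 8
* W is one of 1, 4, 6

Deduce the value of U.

9

The 3 variables Q, R, W are confined to {1, 4, 6}, which locks those values in; drop them from P, S, U, V.
P must be 7 (only option left). So T can't be 7.
S has just one choice, so S = 5. Strike 5 from V.
V's domain is down to {8}, so V = 8. Strike 8 from U.
So U = 9.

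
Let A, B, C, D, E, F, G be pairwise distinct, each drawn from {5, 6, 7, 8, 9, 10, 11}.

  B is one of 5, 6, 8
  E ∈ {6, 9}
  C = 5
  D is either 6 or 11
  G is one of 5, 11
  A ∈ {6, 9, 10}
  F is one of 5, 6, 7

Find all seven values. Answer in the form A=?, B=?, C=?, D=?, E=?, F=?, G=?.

A=10, B=8, C=5, D=6, E=9, F=7, G=11

C must be 5 (only option left). Remove 5 from B, F, G.
G must be 11 (only option left). Eliminate 11 elsewhere: D.
D's domain is down to {6}, so D = 6. So A, B, E, F can't be 6.
E has just one choice, so E = 9. Remove 9 from A.
F must be 7 (only option left).
A has just one choice, so A = 10.
B's domain is down to {8}, so B = 8.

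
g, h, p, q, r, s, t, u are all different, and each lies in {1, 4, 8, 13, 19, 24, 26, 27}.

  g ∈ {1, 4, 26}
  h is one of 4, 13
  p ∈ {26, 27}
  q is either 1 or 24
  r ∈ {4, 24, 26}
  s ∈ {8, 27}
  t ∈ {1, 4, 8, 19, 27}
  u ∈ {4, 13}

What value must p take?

27

Among the 8 variables, 19 fits only t (and all 8 values in {1, 4, 8, 13, 19, 24, 26, 27} must be used), so t = 19.
The 7 still-open variables draw from only 7 values {1, 4, 8, 13, 24, 26, 27}, so each is used; only s can be 8, hence s = 8.
Among the 6 still-open variables, 27 fits only p (and all 6 values in {1, 4, 13, 24, 26, 27} must be used), so p = 27.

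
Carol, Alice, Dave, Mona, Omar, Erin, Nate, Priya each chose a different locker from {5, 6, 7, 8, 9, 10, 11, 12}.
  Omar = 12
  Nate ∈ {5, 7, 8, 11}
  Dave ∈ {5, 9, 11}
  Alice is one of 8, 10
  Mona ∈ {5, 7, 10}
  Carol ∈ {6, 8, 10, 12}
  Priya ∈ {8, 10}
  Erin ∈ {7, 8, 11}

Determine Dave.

9

Omar has just one choice, so Omar = 12. So Carol can't be 12.
Among the 7 still-open variables, 6 fits only Carol (and all 7 values in {5, 6, 7, 8, 9, 10, 11} must be used), so Carol = 6.
Among the 6 still-open variables, 9 fits only Dave (and all 6 values in {5, 7, 8, 9, 10, 11} must be used), so Dave = 9.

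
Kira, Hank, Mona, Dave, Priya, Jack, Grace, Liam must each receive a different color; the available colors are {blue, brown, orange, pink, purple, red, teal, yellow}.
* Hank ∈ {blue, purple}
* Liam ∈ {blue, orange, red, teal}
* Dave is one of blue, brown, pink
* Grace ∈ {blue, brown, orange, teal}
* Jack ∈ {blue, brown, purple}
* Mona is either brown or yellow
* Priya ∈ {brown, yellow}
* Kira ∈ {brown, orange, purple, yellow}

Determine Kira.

Among the 8 variables, pink fits only Dave (and all 8 values in {blue, brown, orange, pink, purple, red, teal, yellow} must be used), so Dave = pink.
The 7 still-open variables draw from only 7 values {blue, brown, orange, purple, red, teal, yellow}, so each is used; only Liam can be red, hence Liam = red.
Among the 6 still-open variables, teal fits only Grace (and all 6 values in {blue, brown, orange, purple, teal, yellow} must be used), so Grace = teal.
The 5 still-open variables together cover exactly {blue, brown, orange, purple, yellow} — 5 values for 5 variables — and orange appears only in Kira's list, so Kira = orange.

orange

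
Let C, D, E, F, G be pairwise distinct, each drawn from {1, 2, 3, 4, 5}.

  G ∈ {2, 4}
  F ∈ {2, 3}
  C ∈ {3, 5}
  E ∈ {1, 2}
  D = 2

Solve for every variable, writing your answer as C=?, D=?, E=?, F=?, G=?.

C=5, D=2, E=1, F=3, G=4

D's domain is down to {2}, so D = 2. So E, F, G can't be 2.
E has just one choice, so E = 1.
F must be 3 (only option left). Strike 3 from C.
G has just one choice, so G = 4.
C has just one choice, so C = 5.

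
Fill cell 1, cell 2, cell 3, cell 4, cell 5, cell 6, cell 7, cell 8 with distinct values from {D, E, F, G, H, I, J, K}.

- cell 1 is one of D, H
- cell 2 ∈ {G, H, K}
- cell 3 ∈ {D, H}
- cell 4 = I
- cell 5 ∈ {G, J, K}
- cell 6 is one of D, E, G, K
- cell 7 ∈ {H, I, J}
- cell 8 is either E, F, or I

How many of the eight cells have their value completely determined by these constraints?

4

cell 4 must be I (only option left). Strike I from cell 7, cell 8.
Among the 7 still-open variables, F fits only cell 8 (and all 7 values in {D, E, F, G, H, J, K} must be used), so cell 8 = F.
The 6 still-open variables together cover exactly {D, E, G, H, J, K} — 6 values for 6 variables — and E appears only in cell 6's list, so cell 6 = E.
cell 1 and cell 3 share exactly the 2 values {D, H}; by pigeonhole those values go to them, so strike D, H from cell 2, cell 7.
cell 7 has just one choice, so cell 7 = J. So cell 5 can't be J.
Determined: cell 4=I, cell 6=E, cell 7=J, cell 8=F. The other cells each still have more than one consistent value. That makes 4.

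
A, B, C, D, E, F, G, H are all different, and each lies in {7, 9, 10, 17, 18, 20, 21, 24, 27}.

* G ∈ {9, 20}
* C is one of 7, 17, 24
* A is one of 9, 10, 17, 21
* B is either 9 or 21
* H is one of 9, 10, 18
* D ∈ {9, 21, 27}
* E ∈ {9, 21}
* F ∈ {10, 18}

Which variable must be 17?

B and E share exactly the 2 values {9, 21}; by pigeonhole those values go to them, so strike 9, 21 from A, D, G, H.
D has just one choice, so D = 27.
That leaves G = 20.
F and H between them cover only {10, 18} — a naked pair. Remove those values from A.
So 17 goes to A.

A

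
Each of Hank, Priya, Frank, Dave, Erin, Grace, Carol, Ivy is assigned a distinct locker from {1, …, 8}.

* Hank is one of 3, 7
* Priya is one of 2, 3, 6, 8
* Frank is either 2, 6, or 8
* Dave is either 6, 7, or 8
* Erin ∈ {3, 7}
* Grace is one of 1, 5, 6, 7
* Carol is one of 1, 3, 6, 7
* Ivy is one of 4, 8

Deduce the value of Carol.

Among the 8 variables, 4 fits only Ivy (and all 8 values in {1, 2, 3, 4, 5, 6, 7, 8} must be used), so Ivy = 4.
Among the 7 still-open variables, 5 fits only Grace (and all 7 values in {1, 2, 3, 5, 6, 7, 8} must be used), so Grace = 5.
The 6 still-open variables draw from only 6 values {1, 2, 3, 6, 7, 8}, so each is used; only Carol can be 1, hence Carol = 1.

1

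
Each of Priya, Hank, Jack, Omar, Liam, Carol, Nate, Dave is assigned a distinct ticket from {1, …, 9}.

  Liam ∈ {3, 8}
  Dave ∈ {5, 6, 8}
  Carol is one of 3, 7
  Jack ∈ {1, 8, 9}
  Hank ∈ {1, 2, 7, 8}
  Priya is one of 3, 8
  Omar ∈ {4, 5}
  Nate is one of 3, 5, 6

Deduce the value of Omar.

4

The 2 variables Priya and Liam are confined to {3, 8}, which locks those values in; drop them from Hank, Jack, Carol, Nate, Dave.
That leaves Carol = 7. So Hank can't be 7.
Nate and Dave between them cover only {5, 6} — a naked pair. Remove those values from Omar.
So Omar = 4.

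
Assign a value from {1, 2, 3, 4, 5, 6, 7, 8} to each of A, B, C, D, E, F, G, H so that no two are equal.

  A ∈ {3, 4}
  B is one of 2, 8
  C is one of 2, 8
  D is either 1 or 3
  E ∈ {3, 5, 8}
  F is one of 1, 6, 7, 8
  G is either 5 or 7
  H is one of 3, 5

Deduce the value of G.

7

The 8 variables draw from only 8 values {1, 2, 3, 4, 5, 6, 7, 8}, so each is used; only A can be 4, hence A = 4.
Among the 7 still-open variables, 6 fits only F (and all 7 values in {1, 2, 3, 5, 6, 7, 8} must be used), so F = 6.
The 6 still-open variables draw from only 6 values {1, 2, 3, 5, 7, 8}, so each is used; only D can be 1, hence D = 1.
Among the 5 still-open variables, 7 fits only G (and all 5 values in {2, 3, 5, 7, 8} must be used), so G = 7.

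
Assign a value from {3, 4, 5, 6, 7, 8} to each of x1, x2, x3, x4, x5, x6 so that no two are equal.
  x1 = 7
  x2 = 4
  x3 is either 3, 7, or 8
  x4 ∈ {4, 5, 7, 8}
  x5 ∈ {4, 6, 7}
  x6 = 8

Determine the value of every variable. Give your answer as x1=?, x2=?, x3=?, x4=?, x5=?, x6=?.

x1 must be 7 (only option left). Strike 7 from x3, x4, x5.
x2 must be 4 (only option left). Eliminate 4 elsewhere: x4, x5.
x5 has just one choice, so x5 = 6.
x6's domain is down to {8}, so x6 = 8. Remove 8 from x3, x4.
x3 has just one choice, so x3 = 3.
x4's domain is down to {5}, so x4 = 5.

x1=7, x2=4, x3=3, x4=5, x5=6, x6=8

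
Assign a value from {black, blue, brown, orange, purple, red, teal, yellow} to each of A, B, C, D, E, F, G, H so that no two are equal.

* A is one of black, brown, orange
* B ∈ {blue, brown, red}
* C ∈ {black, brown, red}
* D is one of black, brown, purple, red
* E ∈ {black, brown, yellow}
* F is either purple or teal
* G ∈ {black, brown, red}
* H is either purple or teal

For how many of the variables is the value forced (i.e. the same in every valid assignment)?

The 8 variables together cover exactly {black, blue, brown, orange, purple, red, teal, yellow} — 8 values for 8 variables — and blue appears only in B's list, so B = blue.
Among the 7 still-open variables, orange fits only A (and all 7 values in {black, brown, orange, purple, red, teal, yellow} must be used), so A = orange.
Among the 6 still-open variables, yellow fits only E (and all 6 values in {black, brown, purple, red, teal, yellow} must be used), so E = yellow.
F and H between them cover only {purple, teal} — a naked pair. Remove those values from D.
Determined: A=orange, B=blue, E=yellow. The other variables each still have more than one consistent value. That makes 3.

3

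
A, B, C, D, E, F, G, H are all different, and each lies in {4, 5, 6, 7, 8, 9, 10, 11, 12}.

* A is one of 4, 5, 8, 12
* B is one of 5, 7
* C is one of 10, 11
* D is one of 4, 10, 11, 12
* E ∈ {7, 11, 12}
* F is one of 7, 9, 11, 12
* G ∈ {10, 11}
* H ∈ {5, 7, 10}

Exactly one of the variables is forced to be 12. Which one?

Among the 8 variables, 8 fits only A (and all 8 values in {4, 5, 7, 8, 9, 10, 11, 12} must be used), so A = 8.
The 7 still-open variables draw from only 7 values {4, 5, 7, 9, 10, 11, 12}, so each is used; only D can be 4, hence D = 4.
The 6 still-open variables together cover exactly {5, 7, 9, 10, 11, 12} — 6 values for 6 variables — and 9 appears only in F's list, so F = 9.
The 5 still-open variables draw from only 5 values {5, 7, 10, 11, 12}, so each is used; only E can be 12, hence E = 12.

E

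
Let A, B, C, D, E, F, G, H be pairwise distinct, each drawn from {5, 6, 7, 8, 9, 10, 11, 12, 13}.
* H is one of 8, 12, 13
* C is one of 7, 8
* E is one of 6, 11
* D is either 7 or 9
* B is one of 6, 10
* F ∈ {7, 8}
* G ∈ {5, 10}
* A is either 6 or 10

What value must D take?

9

A and B between them cover only {6, 10} — a naked pair. Remove those values from E, G.
E must be 11 (only option left).
G must be 5 (only option left).
C and F between them cover only {7, 8} — a naked pair. Remove those values from D, H.
So D = 9.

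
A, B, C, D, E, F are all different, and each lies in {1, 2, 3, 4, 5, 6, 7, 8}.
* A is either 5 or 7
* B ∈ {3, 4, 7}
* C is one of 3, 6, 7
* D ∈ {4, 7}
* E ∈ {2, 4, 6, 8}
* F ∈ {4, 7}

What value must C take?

6

D and F share exactly the 2 values {4, 7}; by pigeonhole those values go to them, so strike 4, 7 from A, B, C, E.
A has just one choice, so A = 5.
B has just one choice, so B = 3. Strike 3 from C.
So C = 6.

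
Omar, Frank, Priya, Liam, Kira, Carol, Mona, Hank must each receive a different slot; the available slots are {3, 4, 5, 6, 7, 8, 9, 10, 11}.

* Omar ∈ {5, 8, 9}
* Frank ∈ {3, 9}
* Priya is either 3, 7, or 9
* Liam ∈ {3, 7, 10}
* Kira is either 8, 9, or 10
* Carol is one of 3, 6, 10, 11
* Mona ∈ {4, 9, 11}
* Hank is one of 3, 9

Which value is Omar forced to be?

5

The 2 variables Frank and Hank are confined to {3, 9}, which locks those values in; drop them from Omar, Priya, Liam, Kira, Carol, Mona.
Priya has just one choice, so Priya = 7. Eliminate 7 elsewhere: Liam.
Liam has just one choice, so Liam = 10. Eliminate 10 elsewhere: Kira, Carol.
That leaves Kira = 8. So Omar can't be 8.
So Omar = 5.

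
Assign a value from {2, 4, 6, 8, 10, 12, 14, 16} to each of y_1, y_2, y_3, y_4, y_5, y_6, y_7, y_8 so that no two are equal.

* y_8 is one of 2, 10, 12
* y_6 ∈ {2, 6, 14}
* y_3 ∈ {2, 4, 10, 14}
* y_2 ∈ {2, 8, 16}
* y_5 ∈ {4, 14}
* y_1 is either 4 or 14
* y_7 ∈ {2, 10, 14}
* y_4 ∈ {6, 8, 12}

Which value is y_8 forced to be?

12

The 8 variables draw from only 8 values {2, 4, 6, 8, 10, 12, 14, 16}, so each is used; only y_2 can be 16, hence y_2 = 16.
Among the 7 still-open variables, 8 fits only y_4 (and all 7 values in {2, 4, 6, 8, 10, 12, 14} must be used), so y_4 = 8.
The 6 still-open variables draw from only 6 values {2, 4, 6, 10, 12, 14}, so each is used; only y_6 can be 6, hence y_6 = 6.
The 5 still-open variables draw from only 5 values {2, 4, 10, 12, 14}, so each is used; only y_8 can be 12, hence y_8 = 12.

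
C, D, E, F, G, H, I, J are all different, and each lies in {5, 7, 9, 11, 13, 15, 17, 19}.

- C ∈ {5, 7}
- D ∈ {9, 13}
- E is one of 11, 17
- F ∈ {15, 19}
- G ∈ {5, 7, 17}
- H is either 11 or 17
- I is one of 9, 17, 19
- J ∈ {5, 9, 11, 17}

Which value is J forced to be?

Among the 8 variables, 13 fits only D (and all 8 values in {5, 7, 9, 11, 13, 15, 17, 19} must be used), so D = 13.
The 7 still-open variables draw from only 7 values {5, 7, 9, 11, 15, 17, 19}, so each is used; only F can be 15, hence F = 15.
The 6 still-open variables together cover exactly {5, 7, 9, 11, 17, 19} — 6 values for 6 variables — and 19 appears only in I's list, so I = 19.
The 5 still-open variables draw from only 5 values {5, 7, 9, 11, 17}, so each is used; only J can be 9, hence J = 9.

9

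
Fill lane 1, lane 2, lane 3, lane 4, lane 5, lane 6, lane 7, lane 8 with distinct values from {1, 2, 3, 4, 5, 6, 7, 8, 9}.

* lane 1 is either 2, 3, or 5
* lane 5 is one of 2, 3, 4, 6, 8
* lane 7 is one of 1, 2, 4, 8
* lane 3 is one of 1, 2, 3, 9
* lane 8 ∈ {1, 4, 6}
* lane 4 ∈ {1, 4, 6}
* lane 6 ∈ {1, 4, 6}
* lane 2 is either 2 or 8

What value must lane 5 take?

3

The 8 variables draw from only 8 values {1, 2, 3, 4, 5, 6, 8, 9}, so each is used; only lane 1 can be 5, hence lane 1 = 5.
The 7 still-open variables draw from only 7 values {1, 2, 3, 4, 6, 8, 9}, so each is used; only lane 3 can be 9, hence lane 3 = 9.
Among the 6 still-open variables, 3 fits only lane 5 (and all 6 values in {1, 2, 3, 4, 6, 8} must be used), so lane 5 = 3.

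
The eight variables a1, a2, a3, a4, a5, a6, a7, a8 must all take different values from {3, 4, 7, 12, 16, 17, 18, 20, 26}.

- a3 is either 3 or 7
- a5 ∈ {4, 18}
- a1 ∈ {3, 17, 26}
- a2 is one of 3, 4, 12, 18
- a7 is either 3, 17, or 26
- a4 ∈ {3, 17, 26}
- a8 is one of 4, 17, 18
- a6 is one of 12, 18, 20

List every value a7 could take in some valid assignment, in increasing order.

Among the 8 variables, 7 fits only a3 (and all 8 values in {3, 4, 7, 12, 17, 18, 20, 26} must be used), so a3 = 7.
Among the 7 still-open variables, 20 fits only a6 (and all 7 values in {3, 4, 12, 17, 18, 20, 26} must be used), so a6 = 20.
The 6 still-open variables draw from only 6 values {3, 4, 12, 17, 18, 26}, so each is used; only a2 can be 12, hence a2 = 12.
a1, a4, a7 between them cover only {3, 17, 26} — a naked triple. Remove those values from a8.
No further eliminations apply; a7 can still be any of 3, 17, 26.

3, 17, 26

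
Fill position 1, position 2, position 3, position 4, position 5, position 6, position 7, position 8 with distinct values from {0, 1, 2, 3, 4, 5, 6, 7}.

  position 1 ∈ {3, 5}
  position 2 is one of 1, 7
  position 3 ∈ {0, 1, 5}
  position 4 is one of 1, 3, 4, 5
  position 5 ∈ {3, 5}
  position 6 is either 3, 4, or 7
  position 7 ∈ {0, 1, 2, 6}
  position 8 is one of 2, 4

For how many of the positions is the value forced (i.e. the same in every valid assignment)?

3

The 8 variables together cover exactly {0, 1, 2, 3, 4, 5, 6, 7} — 8 values for 8 variables — and 6 appears only in position 7's list, so position 7 = 6.
Among the 7 still-open variables, 0 fits only position 3 (and all 7 values in {0, 1, 2, 3, 4, 5, 7} must be used), so position 3 = 0.
The 6 still-open variables together cover exactly {1, 2, 3, 4, 5, 7} — 6 values for 6 variables — and 2 appears only in position 8's list, so position 8 = 2.
position 1 and position 5 between them cover only {3, 5} — a naked pair. Remove those values from position 4, position 6.
Determined: position 3=0, position 7=6, position 8=2. The other positions each still have more than one consistent value. That makes 3.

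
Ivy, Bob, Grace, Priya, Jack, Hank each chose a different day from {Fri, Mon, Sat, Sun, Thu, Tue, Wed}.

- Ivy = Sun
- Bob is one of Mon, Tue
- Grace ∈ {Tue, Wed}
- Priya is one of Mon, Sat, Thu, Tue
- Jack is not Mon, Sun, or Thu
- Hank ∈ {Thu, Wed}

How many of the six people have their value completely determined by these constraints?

Ivy's domain is down to {Sun}, so Ivy = Sun.
Determined: Ivy=Sun. The other people each still have more than one consistent value. That makes 1.

1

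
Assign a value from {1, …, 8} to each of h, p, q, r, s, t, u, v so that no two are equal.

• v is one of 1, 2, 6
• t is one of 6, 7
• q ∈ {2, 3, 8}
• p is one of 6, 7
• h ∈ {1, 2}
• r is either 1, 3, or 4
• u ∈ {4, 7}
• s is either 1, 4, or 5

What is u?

4

The 8 variables together cover exactly {1, 2, 3, 4, 5, 6, 7, 8} — 8 values for 8 variables — and 5 appears only in s's list, so s = 5.
Among the 7 still-open variables, 8 fits only q (and all 7 values in {1, 2, 3, 4, 6, 7, 8} must be used), so q = 8.
Among the 6 still-open variables, 3 fits only r (and all 6 values in {1, 2, 3, 4, 6, 7} must be used), so r = 3.
Among the 5 still-open variables, 4 fits only u (and all 5 values in {1, 2, 4, 6, 7} must be used), so u = 4.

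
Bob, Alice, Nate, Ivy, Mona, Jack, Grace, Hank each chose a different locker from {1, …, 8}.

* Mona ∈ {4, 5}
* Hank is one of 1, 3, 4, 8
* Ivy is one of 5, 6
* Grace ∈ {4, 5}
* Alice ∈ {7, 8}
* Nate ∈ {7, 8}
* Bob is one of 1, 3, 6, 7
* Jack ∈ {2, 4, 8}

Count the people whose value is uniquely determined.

2

The 8 variables together cover exactly {1, 2, 3, 4, 5, 6, 7, 8} — 8 values for 8 variables — and 2 appears only in Jack's list, so Jack = 2.
The 2 variables Alice and Nate are confined to {7, 8}, which locks those values in; drop them from Bob, Hank.
The 2 variables Mona and Grace are confined to {4, 5}, which locks those values in; drop them from Ivy, Hank.
Ivy must be 6 (only option left). Eliminate 6 elsewhere: Bob.
Determined: Ivy=6, Jack=2. The other people each still have more than one consistent value. That makes 2.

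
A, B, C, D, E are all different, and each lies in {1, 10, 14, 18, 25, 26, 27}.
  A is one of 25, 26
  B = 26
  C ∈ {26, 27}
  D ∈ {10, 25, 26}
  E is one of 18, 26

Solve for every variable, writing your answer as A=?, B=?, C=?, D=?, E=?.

A=25, B=26, C=27, D=10, E=18

B's domain is down to {26}, so B = 26. So A, C, D, E can't be 26.
C has just one choice, so C = 27.
E has just one choice, so E = 18.
A's domain is down to {25}, so A = 25. Remove 25 from D.
D has just one choice, so D = 10.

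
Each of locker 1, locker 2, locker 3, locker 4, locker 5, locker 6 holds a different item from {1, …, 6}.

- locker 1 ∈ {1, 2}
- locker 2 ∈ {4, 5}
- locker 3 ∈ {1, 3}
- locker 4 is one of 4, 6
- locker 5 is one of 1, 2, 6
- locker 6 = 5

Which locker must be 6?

locker 6's domain is down to {5}, so locker 6 = 5. Eliminate 5 elsewhere: locker 2.
That leaves locker 2 = 4. So locker 4 can't be 4.
So 6 goes to locker 4.

locker 4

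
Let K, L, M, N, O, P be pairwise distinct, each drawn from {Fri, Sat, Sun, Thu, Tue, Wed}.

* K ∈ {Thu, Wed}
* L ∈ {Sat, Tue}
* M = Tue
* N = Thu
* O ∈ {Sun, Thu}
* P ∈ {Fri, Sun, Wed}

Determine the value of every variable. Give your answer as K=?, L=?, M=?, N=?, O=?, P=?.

M must be Tue (only option left). Eliminate Tue elsewhere: L.
N must be Thu (only option left). So K, O can't be Thu.
O's domain is down to {Sun}, so O = Sun. Strike Sun from P.
K has just one choice, so K = Wed. Eliminate Wed elsewhere: P.
L has just one choice, so L = Sat.
P must be Fri (only option left).

K=Wed, L=Sat, M=Tue, N=Thu, O=Sun, P=Fri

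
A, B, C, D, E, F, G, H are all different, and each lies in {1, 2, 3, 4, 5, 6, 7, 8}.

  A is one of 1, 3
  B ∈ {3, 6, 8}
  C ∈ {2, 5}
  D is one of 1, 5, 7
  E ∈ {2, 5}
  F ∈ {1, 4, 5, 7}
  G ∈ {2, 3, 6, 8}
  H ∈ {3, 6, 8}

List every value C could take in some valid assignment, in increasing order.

The 8 variables together cover exactly {1, 2, 3, 4, 5, 6, 7, 8} — 8 values for 8 variables — and 4 appears only in F's list, so F = 4.
The 7 still-open variables together cover exactly {1, 2, 3, 5, 6, 7, 8} — 7 values for 7 variables — and 7 appears only in D's list, so D = 7.
The 6 still-open variables together cover exactly {1, 2, 3, 5, 6, 8} — 6 values for 6 variables — and 1 appears only in A's list, so A = 1.
C and E share exactly the 2 values {2, 5}; by pigeonhole those values go to them, so strike 2, 5 from G.
No further eliminations apply; C can still be any of 2, 5.

2, 5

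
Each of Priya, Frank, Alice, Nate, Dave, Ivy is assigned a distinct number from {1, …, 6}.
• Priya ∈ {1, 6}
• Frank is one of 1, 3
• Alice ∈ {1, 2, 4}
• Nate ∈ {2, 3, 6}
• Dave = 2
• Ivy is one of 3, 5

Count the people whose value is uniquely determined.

3

Dave's domain is down to {2}, so Dave = 2. Remove 2 from Alice, Nate.
Among the 5 still-open variables, 4 fits only Alice (and all 5 values in {1, 3, 4, 5, 6} must be used), so Alice = 4.
Among the 4 still-open variables, 5 fits only Ivy (and all 4 values in {1, 3, 5, 6} must be used), so Ivy = 5.
Determined: Alice=4, Dave=2, Ivy=5. The other people each still have more than one consistent value. That makes 3.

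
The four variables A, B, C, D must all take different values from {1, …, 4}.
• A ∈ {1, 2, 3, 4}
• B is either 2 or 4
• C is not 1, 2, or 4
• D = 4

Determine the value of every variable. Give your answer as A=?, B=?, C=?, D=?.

C's domain is down to {3}, so C = 3. So A can't be 3.
D must be 4 (only option left). So A, B can't be 4.
B must be 2 (only option left). Strike 2 from A.
That leaves A = 1.

A=1, B=2, C=3, D=4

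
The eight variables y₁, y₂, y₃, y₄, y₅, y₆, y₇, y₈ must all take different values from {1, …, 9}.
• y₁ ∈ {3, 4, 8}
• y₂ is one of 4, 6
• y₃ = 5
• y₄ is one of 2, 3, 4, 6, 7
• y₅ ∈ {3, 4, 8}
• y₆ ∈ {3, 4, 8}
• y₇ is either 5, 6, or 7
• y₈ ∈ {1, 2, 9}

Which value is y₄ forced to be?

2

y₃ must be 5 (only option left). So y₇ can't be 5.
The 3 variables y₁, y₅, y₆ are confined to {3, 4, 8}, which locks those values in; drop them from y₂, y₄.
That leaves y₂ = 6. Remove 6 from y₄, y₇.
y₇ must be 7 (only option left). Strike 7 from y₄.
So y₄ = 2.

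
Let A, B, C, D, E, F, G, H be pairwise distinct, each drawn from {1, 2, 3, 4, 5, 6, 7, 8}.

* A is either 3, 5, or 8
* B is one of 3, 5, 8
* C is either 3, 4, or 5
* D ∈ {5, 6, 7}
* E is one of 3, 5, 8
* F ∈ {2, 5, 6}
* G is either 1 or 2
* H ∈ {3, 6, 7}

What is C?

4

Among the 8 variables, 1 fits only G (and all 8 values in {1, 2, 3, 4, 5, 6, 7, 8} must be used), so G = 1.
Among the 7 still-open variables, 2 fits only F (and all 7 values in {2, 3, 4, 5, 6, 7, 8} must be used), so F = 2.
Among the 6 still-open variables, 4 fits only C (and all 6 values in {3, 4, 5, 6, 7, 8} must be used), so C = 4.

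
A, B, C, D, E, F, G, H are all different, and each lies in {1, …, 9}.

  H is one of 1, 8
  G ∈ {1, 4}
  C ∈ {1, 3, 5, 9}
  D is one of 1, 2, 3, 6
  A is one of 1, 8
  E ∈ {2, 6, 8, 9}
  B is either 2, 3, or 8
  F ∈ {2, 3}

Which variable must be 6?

D

Among the 8 variables, 4 fits only G (and all 8 values in {1, 2, 3, 4, 5, 6, 8, 9} must be used), so G = 4.
Among the 7 still-open variables, 5 fits only C (and all 7 values in {1, 2, 3, 5, 6, 8, 9} must be used), so C = 5.
Among the 6 still-open variables, 9 fits only E (and all 6 values in {1, 2, 3, 6, 8, 9} must be used), so E = 9.
The 5 still-open variables draw from only 5 values {1, 2, 3, 6, 8}, so each is used; only D can be 6, hence D = 6.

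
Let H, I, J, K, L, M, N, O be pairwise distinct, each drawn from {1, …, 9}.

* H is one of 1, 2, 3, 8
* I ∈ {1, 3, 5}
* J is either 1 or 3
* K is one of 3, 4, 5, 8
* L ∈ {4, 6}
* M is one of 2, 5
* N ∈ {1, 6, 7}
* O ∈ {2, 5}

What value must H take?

8

The 8 variables together cover exactly {1, 2, 3, 4, 5, 6, 7, 8} — 8 values for 8 variables — and 7 appears only in N's list, so N = 7.
Among the 7 still-open variables, 6 fits only L (and all 7 values in {1, 2, 3, 4, 5, 6, 8} must be used), so L = 6.
The 6 still-open variables together cover exactly {1, 2, 3, 4, 5, 8} — 6 values for 6 variables — and 4 appears only in K's list, so K = 4.
Among the 5 still-open variables, 8 fits only H (and all 5 values in {1, 2, 3, 5, 8} must be used), so H = 8.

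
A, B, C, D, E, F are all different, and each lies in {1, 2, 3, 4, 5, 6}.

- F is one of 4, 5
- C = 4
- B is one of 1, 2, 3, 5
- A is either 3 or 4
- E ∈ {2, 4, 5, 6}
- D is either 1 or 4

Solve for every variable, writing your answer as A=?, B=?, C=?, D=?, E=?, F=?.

C must be 4 (only option left). Eliminate 4 elsewhere: A, D, E, F.
D's domain is down to {1}, so D = 1. So B can't be 1.
F must be 5 (only option left). Eliminate 5 elsewhere: B, E.
That leaves A = 3. Remove 3 from B.
B must be 2 (only option left). So E can't be 2.
E's domain is down to {6}, so E = 6.

A=3, B=2, C=4, D=1, E=6, F=5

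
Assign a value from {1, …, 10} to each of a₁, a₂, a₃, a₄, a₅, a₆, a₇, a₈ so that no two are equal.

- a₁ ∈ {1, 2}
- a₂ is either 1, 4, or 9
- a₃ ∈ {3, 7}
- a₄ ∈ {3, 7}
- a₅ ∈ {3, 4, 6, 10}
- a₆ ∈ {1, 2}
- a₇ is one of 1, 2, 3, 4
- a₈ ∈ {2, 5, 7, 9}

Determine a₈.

a₁ and a₆ between them cover only {1, 2} — a naked pair. Remove those values from a₂, a₇, a₈.
a₃ and a₄ between them cover only {3, 7} — a naked pair. Remove those values from a₅, a₇, a₈.
a₇ must be 4 (only option left). Eliminate 4 elsewhere: a₂, a₅.
a₂ has just one choice, so a₂ = 9. Eliminate 9 elsewhere: a₈.
So a₈ = 5.

5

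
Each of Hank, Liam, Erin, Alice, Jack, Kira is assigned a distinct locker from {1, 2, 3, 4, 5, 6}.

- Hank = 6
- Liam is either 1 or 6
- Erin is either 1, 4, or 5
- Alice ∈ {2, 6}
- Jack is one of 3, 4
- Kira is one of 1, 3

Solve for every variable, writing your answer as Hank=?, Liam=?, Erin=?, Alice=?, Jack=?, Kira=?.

Hank must be 6 (only option left). So Liam, Alice can't be 6.
Liam's domain is down to {1}, so Liam = 1. Strike 1 from Erin, Kira.
Alice has just one choice, so Alice = 2.
That leaves Kira = 3. So Jack can't be 3.
Jack's domain is down to {4}, so Jack = 4. Strike 4 from Erin.
That leaves Erin = 5.

Hank=6, Liam=1, Erin=5, Alice=2, Jack=4, Kira=3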